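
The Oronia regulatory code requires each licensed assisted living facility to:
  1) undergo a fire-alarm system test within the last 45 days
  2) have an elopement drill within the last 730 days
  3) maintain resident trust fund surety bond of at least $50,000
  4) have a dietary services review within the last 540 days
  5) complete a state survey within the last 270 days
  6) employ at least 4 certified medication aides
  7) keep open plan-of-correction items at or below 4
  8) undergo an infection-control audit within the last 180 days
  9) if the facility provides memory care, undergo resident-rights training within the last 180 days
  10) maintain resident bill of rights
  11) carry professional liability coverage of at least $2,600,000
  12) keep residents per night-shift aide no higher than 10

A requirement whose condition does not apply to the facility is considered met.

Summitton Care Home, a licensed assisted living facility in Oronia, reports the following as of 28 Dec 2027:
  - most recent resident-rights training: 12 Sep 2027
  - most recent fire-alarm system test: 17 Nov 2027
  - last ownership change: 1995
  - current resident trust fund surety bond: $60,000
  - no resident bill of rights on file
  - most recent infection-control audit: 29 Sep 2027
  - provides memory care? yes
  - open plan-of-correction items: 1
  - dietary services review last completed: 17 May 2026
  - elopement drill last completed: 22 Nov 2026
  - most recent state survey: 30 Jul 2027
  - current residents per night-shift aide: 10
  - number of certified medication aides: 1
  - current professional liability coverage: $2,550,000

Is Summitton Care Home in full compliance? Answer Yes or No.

1. fire-alarm system test 41 days ago vs limit 45 → met
2. elopement drill 401 days ago vs limit 730 → met
3. resident trust fund surety bond $60,000 ≥ $50,000 → met
4. dietary services review 590 days ago vs limit 540 → not met
5. state survey 151 days ago vs limit 270 → met
6. certified medication aides 1 < 4 → not met
7. open plan-of-correction items 1 ≤ 4 → met
8. infection-control audit 90 days ago vs limit 180 → met
9. condition 'provides memory care' holds; resident-rights training 107 days ago vs limit 180 → met
10. resident bill of rights absent → not met
11. professional liability coverage $2,550,000 < $2,600,000 → not met
12. residents per night-shift aide 10 ≤ 10 → met
Not met: 4, 6, 10, 11

No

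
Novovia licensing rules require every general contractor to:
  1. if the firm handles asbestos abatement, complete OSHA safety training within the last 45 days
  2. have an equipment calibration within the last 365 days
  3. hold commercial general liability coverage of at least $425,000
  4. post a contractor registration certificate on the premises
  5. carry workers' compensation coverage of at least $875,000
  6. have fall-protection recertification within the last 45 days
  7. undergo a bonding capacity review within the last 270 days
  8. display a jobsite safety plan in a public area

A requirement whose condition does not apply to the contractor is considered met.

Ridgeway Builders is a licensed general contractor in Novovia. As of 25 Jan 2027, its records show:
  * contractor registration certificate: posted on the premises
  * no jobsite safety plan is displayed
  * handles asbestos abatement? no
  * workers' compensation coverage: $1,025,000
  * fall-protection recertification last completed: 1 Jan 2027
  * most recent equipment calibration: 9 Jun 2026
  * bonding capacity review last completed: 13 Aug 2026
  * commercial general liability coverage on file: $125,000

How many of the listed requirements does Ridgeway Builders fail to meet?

1. condition 'handles asbestos abatement' does not hold → requirement n/a → met
2. equipment calibration 230 days ago vs limit 365 → met
3. commercial general liability coverage $125,000 < $425,000 → not met
4. contractor registration certificate present → met
5. workers' compensation coverage $1,025,000 ≥ $875,000 → met
6. fall-protection recertification 24 days ago vs limit 45 → met
7. bonding capacity review 165 days ago vs limit 270 → met
8. jobsite safety plan absent → not met
Not met: 2 of 8

2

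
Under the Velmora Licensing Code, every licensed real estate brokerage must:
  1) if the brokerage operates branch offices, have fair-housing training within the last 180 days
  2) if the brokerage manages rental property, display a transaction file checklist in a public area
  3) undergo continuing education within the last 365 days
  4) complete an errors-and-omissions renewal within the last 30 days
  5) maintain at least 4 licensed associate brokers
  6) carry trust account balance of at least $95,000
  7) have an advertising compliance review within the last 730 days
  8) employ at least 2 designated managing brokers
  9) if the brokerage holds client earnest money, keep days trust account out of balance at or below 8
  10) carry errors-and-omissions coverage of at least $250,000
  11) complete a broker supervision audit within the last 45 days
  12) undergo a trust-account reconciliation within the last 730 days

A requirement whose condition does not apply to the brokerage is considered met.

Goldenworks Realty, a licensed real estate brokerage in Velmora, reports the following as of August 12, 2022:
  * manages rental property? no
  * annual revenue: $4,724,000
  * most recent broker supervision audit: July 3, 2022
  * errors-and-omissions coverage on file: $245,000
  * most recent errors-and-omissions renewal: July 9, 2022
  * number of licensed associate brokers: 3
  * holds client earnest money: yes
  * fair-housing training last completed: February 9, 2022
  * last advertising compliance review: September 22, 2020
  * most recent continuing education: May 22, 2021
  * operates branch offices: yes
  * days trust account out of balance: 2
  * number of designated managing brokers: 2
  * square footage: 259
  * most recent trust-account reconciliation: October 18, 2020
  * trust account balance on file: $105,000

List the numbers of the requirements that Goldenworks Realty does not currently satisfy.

1, 3, 4, 5, 10

1. condition 'operates branch offices' holds; fair-housing training 184 days ago vs limit 180 → not met
2. condition 'manages rental property' does not hold → requirement n/a → met
3. continuing education 447 days ago vs limit 365 → not met
4. errors-and-omissions renewal 34 days ago vs limit 30 → not met
5. licensed associate brokers 3 < 4 → not met
6. trust account balance $105,000 ≥ $95,000 → met
7. advertising compliance review 689 days ago vs limit 730 → met
8. designated managing brokers 2 ≥ 2 → met
9. condition 'holds client earnest money' holds; days trust account out of balance 2 ≤ 8 → met
10. errors-and-omissions coverage $245,000 < $250,000 → not met
11. broker supervision audit 40 days ago vs limit 45 → met
12. trust-account reconciliation 663 days ago vs limit 730 → met
Not met: 1, 3, 4, 5, 10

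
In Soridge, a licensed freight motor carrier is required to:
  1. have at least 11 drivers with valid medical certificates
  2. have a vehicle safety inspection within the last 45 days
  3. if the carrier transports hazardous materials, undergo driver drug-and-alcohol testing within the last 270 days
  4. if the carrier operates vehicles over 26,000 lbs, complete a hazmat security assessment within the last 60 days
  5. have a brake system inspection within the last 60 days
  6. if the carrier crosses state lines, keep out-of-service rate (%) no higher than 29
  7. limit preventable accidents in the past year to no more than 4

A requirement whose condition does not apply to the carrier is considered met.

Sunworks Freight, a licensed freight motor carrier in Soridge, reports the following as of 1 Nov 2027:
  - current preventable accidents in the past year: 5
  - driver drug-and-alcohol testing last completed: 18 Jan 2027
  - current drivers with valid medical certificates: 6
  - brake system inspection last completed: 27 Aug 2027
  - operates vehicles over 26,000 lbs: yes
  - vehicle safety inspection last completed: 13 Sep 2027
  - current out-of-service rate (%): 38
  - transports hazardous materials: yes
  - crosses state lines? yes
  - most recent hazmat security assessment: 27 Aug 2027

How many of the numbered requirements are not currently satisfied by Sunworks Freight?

7

1. drivers with valid medical certificates 6 < 11 → not met
2. vehicle safety inspection 49 days ago vs limit 45 → not met
3. condition 'transports hazardous materials' holds; driver drug-and-alcohol testing 287 days ago vs limit 270 → not met
4. condition 'operates vehicles over 26,000 lbs' holds; hazmat security assessment 66 days ago vs limit 60 → not met
5. brake system inspection 66 days ago vs limit 60 → not met
6. condition 'crosses state lines' holds; out-of-service rate (%) 38 > 29 → not met
7. preventable accidents in the past year 5 > 4 → not met
Not met: 7 of 7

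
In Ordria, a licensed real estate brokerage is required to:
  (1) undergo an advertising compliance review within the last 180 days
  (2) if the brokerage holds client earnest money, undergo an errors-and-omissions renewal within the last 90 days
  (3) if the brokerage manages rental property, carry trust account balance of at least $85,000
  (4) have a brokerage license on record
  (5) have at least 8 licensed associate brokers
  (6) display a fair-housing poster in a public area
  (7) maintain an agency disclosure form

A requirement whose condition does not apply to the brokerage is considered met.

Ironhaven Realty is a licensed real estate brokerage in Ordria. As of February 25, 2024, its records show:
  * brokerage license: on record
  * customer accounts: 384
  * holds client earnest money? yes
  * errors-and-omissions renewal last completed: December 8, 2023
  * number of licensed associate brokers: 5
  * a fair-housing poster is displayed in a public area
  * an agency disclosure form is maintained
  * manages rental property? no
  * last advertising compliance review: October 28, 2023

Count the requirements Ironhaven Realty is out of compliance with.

1

1. advertising compliance review 120 days ago vs limit 180 → met
2. condition 'holds client earnest money' holds; errors-and-omissions renewal 79 days ago vs limit 90 → met
3. condition 'manages rental property' does not hold → requirement n/a → met
4. brokerage license present → met
5. licensed associate brokers 5 < 8 → not met
6. fair-housing poster present → met
7. agency disclosure form present → met
Not met: 1 of 7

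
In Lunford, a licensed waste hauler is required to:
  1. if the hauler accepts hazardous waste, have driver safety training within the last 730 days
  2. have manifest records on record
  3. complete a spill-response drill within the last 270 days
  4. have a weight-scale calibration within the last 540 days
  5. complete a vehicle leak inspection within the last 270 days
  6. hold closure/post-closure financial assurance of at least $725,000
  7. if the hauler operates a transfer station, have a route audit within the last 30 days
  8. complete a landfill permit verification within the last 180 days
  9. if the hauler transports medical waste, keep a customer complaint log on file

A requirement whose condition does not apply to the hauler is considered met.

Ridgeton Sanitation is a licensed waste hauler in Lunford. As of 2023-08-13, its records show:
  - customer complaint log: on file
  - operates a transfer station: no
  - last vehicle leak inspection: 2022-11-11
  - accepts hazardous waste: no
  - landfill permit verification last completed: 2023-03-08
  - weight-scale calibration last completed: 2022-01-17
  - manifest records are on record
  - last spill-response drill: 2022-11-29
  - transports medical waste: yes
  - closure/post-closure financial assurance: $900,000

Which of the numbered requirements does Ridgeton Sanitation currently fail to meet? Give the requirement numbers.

4, 5

1. condition 'accepts hazardous waste' does not hold → requirement n/a → met
2. manifest records present → met
3. spill-response drill 257 days ago vs limit 270 → met
4. weight-scale calibration 573 days ago vs limit 540 → not met
5. vehicle leak inspection 275 days ago vs limit 270 → not met
6. closure/post-closure financial assurance $900,000 ≥ $725,000 → met
7. condition 'operates a transfer station' does not hold → requirement n/a → met
8. landfill permit verification 158 days ago vs limit 180 → met
9. condition 'transports medical waste' holds; customer complaint log present → met
Not met: 4, 5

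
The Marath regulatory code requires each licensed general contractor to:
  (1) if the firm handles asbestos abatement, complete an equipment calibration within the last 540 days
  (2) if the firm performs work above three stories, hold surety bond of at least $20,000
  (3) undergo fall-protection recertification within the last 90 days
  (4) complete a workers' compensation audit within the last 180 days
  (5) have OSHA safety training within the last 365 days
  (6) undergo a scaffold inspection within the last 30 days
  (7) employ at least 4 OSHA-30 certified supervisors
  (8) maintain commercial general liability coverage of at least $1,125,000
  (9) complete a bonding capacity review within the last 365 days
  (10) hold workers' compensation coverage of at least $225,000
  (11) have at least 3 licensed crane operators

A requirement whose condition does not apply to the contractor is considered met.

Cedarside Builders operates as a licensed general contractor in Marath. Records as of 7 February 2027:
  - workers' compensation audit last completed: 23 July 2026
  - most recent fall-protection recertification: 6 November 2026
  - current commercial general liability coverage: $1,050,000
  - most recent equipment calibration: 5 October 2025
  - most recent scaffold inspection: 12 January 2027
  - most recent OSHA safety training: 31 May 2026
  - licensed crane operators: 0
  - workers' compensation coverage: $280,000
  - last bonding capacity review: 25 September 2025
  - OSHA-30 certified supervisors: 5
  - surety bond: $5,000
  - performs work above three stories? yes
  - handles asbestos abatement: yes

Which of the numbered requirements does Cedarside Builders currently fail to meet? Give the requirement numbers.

2, 3, 4, 8, 9, 11

1. condition 'handles asbestos abatement' holds; equipment calibration 490 days ago vs limit 540 → met
2. condition 'performs work above three stories' holds; surety bond $5,000 < $20,000 → not met
3. fall-protection recertification 93 days ago vs limit 90 → not met
4. workers' compensation audit 199 days ago vs limit 180 → not met
5. OSHA safety training 252 days ago vs limit 365 → met
6. scaffold inspection 26 days ago vs limit 30 → met
7. OSHA-30 certified supervisors 5 ≥ 4 → met
8. commercial general liability coverage $1,050,000 < $1,125,000 → not met
9. bonding capacity review 500 days ago vs limit 365 → not met
10. workers' compensation coverage $280,000 ≥ $225,000 → met
11. licensed crane operators 0 < 3 → not met
Not met: 2, 3, 4, 8, 9, 11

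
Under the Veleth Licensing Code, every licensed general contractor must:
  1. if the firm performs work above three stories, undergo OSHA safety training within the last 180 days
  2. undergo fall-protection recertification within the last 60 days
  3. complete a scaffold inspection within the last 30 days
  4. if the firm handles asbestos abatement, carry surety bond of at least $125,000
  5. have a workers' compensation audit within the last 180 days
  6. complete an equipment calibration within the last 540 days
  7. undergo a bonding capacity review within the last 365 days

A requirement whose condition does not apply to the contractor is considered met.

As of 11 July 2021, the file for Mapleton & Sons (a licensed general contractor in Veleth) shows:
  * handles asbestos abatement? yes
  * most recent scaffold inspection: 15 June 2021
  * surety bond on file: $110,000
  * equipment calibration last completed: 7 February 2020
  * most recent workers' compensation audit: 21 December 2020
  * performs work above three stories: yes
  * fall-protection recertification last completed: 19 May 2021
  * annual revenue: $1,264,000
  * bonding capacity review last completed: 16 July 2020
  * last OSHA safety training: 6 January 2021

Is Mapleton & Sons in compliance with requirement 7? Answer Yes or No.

Yes

7. bonding capacity review 360 days ago vs limit 365 → met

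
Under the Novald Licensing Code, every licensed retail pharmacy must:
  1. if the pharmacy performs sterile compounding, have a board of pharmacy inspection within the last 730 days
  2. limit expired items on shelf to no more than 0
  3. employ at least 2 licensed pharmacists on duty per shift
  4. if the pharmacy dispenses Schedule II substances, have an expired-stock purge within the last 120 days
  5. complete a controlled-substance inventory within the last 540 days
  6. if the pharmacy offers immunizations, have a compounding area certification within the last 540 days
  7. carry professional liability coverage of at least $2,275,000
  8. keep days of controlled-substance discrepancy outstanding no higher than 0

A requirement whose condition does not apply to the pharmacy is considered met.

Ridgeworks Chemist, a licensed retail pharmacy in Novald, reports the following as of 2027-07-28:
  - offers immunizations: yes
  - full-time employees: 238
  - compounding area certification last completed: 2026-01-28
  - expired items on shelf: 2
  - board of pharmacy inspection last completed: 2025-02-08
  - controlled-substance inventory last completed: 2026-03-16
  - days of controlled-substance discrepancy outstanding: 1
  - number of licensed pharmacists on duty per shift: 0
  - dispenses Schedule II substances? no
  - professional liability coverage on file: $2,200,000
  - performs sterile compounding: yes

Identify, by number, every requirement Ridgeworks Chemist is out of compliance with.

1, 2, 3, 6, 7, 8

1. condition 'performs sterile compounding' holds; board of pharmacy inspection 900 days ago vs limit 730 → not met
2. expired items on shelf 2 > 0 → not met
3. licensed pharmacists on duty per shift 0 < 2 → not met
4. condition 'dispenses Schedule II substances' does not hold → requirement n/a → met
5. controlled-substance inventory 499 days ago vs limit 540 → met
6. condition 'offers immunizations' holds; compounding area certification 546 days ago vs limit 540 → not met
7. professional liability coverage $2,200,000 < $2,275,000 → not met
8. days of controlled-substance discrepancy outstanding 1 > 0 → not met
Not met: 1, 2, 3, 6, 7, 8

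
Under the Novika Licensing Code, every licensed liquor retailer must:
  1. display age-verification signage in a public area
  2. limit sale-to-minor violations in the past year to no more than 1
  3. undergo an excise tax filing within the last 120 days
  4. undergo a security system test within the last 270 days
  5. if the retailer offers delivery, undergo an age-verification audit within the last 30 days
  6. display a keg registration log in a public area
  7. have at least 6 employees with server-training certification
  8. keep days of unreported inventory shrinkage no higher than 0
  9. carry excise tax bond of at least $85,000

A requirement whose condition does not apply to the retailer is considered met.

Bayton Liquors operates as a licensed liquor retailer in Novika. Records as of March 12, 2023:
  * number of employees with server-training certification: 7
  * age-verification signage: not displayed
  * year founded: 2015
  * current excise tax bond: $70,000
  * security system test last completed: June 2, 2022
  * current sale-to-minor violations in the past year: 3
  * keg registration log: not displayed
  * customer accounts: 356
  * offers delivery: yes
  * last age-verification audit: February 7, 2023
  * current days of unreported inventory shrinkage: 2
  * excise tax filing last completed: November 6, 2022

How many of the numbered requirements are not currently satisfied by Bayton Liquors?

1. age-verification signage absent → not met
2. sale-to-minor violations in the past year 3 > 1 → not met
3. excise tax filing 126 days ago vs limit 120 → not met
4. security system test 283 days ago vs limit 270 → not met
5. condition 'offers delivery' holds; age-verification audit 33 days ago vs limit 30 → not met
6. keg registration log absent → not met
7. employees with server-training certification 7 ≥ 6 → met
8. days of unreported inventory shrinkage 2 > 0 → not met
9. excise tax bond $70,000 < $85,000 → not met
Not met: 8 of 9

8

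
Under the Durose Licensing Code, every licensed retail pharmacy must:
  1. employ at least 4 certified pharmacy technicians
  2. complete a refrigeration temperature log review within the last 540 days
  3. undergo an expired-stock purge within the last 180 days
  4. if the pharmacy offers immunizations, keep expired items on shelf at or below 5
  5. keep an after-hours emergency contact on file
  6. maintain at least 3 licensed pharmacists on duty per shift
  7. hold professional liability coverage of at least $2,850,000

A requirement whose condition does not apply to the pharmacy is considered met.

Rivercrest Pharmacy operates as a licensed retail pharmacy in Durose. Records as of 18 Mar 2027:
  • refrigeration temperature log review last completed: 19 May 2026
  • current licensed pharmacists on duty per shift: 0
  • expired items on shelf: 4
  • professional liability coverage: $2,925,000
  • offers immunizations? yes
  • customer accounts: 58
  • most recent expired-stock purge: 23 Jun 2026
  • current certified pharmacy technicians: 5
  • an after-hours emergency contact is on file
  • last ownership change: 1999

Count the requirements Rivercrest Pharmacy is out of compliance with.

1. certified pharmacy technicians 5 ≥ 4 → met
2. refrigeration temperature log review 303 days ago vs limit 540 → met
3. expired-stock purge 268 days ago vs limit 180 → not met
4. condition 'offers immunizations' holds; expired items on shelf 4 ≤ 5 → met
5. after-hours emergency contact present → met
6. licensed pharmacists on duty per shift 0 < 3 → not met
7. professional liability coverage $2,925,000 ≥ $2,850,000 → met
Not met: 2 of 7

2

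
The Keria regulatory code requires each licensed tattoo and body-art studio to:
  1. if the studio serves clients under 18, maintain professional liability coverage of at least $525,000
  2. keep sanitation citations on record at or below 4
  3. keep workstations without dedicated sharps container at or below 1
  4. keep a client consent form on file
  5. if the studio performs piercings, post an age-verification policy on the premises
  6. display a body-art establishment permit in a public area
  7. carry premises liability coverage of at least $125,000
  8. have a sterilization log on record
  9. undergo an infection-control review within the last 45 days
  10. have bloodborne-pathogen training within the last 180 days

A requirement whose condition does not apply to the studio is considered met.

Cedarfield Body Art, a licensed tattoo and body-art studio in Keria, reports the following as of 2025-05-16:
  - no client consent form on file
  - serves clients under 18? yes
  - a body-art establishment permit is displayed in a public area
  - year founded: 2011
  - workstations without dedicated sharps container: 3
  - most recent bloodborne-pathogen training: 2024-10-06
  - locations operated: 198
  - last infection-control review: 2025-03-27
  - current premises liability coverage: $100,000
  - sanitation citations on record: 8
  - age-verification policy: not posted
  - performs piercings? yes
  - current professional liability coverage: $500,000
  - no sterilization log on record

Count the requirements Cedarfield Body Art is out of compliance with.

9

1. condition 'serves clients under 18' holds; professional liability coverage $500,000 < $525,000 → not met
2. sanitation citations on record 8 > 4 → not met
3. workstations without dedicated sharps container 3 > 1 → not met
4. client consent form absent → not met
5. condition 'performs piercings' holds; age-verification policy absent → not met
6. body-art establishment permit present → met
7. premises liability coverage $100,000 < $125,000 → not met
8. sterilization log absent → not met
9. infection-control review 50 days ago vs limit 45 → not met
10. bloodborne-pathogen training 222 days ago vs limit 180 → not met
Not met: 9 of 10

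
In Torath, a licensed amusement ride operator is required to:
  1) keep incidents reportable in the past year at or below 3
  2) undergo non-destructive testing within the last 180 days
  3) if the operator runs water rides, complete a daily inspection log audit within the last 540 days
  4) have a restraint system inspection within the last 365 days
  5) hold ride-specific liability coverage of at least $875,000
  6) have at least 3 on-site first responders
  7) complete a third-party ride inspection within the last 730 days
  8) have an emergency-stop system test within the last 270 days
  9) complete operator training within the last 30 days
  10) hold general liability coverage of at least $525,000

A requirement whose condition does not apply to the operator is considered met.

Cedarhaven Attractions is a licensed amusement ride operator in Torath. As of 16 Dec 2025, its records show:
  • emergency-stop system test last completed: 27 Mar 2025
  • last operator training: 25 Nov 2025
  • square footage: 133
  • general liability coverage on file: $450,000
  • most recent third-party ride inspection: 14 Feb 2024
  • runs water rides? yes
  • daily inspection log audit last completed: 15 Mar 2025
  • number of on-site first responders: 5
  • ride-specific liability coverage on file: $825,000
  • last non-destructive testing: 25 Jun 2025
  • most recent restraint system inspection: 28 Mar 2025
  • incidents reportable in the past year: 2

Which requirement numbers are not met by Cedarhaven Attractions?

5, 10

1. incidents reportable in the past year 2 ≤ 3 → met
2. non-destructive testing 174 days ago vs limit 180 → met
3. condition 'runs water rides' holds; daily inspection log audit 276 days ago vs limit 540 → met
4. restraint system inspection 263 days ago vs limit 365 → met
5. ride-specific liability coverage $825,000 < $875,000 → not met
6. on-site first responders 5 ≥ 3 → met
7. third-party ride inspection 671 days ago vs limit 730 → met
8. emergency-stop system test 264 days ago vs limit 270 → met
9. operator training 21 days ago vs limit 30 → met
10. general liability coverage $450,000 < $525,000 → not met
Not met: 5, 10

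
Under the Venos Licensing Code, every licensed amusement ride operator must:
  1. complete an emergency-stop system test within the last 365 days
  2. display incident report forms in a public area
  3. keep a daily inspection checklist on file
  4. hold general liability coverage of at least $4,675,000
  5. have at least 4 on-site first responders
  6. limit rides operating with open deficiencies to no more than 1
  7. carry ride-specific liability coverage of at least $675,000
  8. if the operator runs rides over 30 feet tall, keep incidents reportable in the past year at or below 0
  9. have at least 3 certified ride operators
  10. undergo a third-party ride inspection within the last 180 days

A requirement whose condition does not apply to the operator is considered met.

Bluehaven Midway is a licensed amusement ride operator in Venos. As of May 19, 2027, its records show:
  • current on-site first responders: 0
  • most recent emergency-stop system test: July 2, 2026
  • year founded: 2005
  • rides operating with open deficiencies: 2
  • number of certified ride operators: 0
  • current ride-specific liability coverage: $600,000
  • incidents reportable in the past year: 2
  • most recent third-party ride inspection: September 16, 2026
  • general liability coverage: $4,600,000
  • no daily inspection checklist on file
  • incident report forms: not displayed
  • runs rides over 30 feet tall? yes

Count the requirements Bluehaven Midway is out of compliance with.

1. emergency-stop system test 321 days ago vs limit 365 → met
2. incident report forms absent → not met
3. daily inspection checklist absent → not met
4. general liability coverage $4,600,000 < $4,675,000 → not met
5. on-site first responders 0 < 4 → not met
6. rides operating with open deficiencies 2 > 1 → not met
7. ride-specific liability coverage $600,000 < $675,000 → not met
8. condition 'runs rides over 30 feet tall' holds; incidents reportable in the past year 2 > 0 → not met
9. certified ride operators 0 < 3 → not met
10. third-party ride inspection 245 days ago vs limit 180 → not met
Not met: 9 of 10

9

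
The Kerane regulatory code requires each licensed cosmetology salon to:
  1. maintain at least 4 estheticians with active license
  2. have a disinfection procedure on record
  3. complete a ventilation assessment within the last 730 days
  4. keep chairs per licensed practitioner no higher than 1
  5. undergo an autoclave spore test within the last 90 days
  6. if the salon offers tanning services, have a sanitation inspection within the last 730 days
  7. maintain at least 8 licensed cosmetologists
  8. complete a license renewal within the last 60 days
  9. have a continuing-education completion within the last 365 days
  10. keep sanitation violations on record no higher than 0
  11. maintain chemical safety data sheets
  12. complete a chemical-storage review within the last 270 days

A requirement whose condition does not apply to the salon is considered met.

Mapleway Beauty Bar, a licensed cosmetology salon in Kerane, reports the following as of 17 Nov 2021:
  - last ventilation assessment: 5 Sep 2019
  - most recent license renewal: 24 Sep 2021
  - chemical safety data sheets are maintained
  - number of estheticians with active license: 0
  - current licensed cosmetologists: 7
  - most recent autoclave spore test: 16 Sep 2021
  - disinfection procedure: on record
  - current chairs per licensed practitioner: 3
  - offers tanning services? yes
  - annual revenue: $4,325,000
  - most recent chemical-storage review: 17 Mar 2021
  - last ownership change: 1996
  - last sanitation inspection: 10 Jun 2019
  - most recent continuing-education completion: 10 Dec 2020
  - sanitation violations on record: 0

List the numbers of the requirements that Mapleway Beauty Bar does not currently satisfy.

1. estheticians with active license 0 < 4 → not met
2. disinfection procedure present → met
3. ventilation assessment 804 days ago vs limit 730 → not met
4. chairs per licensed practitioner 3 > 1 → not met
5. autoclave spore test 62 days ago vs limit 90 → met
6. condition 'offers tanning services' holds; sanitation inspection 891 days ago vs limit 730 → not met
7. licensed cosmetologists 7 < 8 → not met
8. license renewal 54 days ago vs limit 60 → met
9. continuing-education completion 342 days ago vs limit 365 → met
10. sanitation violations on record 0 ≤ 0 → met
11. chemical safety data sheets present → met
12. chemical-storage review 245 days ago vs limit 270 → met
Not met: 1, 3, 4, 6, 7

1, 3, 4, 6, 7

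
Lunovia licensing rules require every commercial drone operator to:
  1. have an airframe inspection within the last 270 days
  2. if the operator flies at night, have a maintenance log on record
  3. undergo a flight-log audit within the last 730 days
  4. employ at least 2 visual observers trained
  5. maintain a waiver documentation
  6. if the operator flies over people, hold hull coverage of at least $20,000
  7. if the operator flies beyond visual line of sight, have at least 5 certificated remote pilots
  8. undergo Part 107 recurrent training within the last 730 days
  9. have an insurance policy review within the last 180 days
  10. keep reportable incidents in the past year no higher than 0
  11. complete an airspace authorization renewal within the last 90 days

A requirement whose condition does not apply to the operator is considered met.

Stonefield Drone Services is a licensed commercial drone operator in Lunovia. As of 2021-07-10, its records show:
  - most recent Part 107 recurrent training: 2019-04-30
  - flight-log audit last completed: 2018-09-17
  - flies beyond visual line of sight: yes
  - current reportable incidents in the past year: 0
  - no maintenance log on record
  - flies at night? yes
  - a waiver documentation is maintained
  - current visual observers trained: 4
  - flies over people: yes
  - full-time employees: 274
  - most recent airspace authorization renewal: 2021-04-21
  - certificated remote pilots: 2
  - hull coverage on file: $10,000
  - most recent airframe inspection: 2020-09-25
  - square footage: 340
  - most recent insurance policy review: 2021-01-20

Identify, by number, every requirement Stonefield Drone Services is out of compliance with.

1, 2, 3, 6, 7, 8

1. airframe inspection 288 days ago vs limit 270 → not met
2. condition 'flies at night' holds; maintenance log absent → not met
3. flight-log audit 1027 days ago vs limit 730 → not met
4. visual observers trained 4 ≥ 2 → met
5. waiver documentation present → met
6. condition 'flies over people' holds; hull coverage $10,000 < $20,000 → not met
7. condition 'flies beyond visual line of sight' holds; certificated remote pilots 2 < 5 → not met
8. Part 107 recurrent training 802 days ago vs limit 730 → not met
9. insurance policy review 171 days ago vs limit 180 → met
10. reportable incidents in the past year 0 ≤ 0 → met
11. airspace authorization renewal 80 days ago vs limit 90 → met
Not met: 1, 2, 3, 6, 7, 8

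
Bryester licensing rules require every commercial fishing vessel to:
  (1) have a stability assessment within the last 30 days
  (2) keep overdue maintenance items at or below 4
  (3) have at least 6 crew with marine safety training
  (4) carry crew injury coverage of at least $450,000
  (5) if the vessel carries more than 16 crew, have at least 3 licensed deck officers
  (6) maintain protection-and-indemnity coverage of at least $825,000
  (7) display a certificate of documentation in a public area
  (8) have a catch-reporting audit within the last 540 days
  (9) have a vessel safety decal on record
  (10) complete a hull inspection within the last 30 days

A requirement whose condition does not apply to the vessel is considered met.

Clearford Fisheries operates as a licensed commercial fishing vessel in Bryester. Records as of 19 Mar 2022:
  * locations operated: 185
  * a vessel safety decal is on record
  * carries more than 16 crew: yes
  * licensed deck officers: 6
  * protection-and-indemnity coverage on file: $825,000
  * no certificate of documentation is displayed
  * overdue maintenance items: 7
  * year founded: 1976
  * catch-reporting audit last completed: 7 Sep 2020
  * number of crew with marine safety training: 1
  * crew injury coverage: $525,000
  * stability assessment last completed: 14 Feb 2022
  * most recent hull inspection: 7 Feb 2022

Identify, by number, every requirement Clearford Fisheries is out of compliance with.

1. stability assessment 33 days ago vs limit 30 → not met
2. overdue maintenance items 7 > 4 → not met
3. crew with marine safety training 1 < 6 → not met
4. crew injury coverage $525,000 ≥ $450,000 → met
5. condition 'carries more than 16 crew' holds; licensed deck officers 6 ≥ 3 → met
6. protection-and-indemnity coverage $825,000 ≥ $825,000 → met
7. certificate of documentation absent → not met
8. catch-reporting audit 558 days ago vs limit 540 → not met
9. vessel safety decal present → met
10. hull inspection 40 days ago vs limit 30 → not met
Not met: 1, 2, 3, 7, 8, 10

1, 2, 3, 7, 8, 10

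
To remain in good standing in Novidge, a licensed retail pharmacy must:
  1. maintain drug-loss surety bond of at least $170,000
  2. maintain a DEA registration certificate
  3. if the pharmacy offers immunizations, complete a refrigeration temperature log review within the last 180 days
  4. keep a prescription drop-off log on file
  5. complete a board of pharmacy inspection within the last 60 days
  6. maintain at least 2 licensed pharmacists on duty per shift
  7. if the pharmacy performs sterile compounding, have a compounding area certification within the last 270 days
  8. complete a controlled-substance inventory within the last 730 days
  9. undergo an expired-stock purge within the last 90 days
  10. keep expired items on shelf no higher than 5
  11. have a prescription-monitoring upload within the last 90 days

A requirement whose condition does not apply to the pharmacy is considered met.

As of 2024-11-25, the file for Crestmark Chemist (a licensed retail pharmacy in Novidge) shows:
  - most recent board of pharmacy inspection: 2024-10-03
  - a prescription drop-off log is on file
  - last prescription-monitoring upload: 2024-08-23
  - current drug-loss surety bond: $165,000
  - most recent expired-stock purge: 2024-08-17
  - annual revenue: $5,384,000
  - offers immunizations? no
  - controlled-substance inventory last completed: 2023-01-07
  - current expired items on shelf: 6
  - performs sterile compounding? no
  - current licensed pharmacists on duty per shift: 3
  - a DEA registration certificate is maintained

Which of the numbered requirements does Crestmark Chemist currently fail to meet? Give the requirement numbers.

1. drug-loss surety bond $165,000 < $170,000 → not met
2. DEA registration certificate present → met
3. condition 'offers immunizations' does not hold → requirement n/a → met
4. prescription drop-off log present → met
5. board of pharmacy inspection 53 days ago vs limit 60 → met
6. licensed pharmacists on duty per shift 3 ≥ 2 → met
7. condition 'performs sterile compounding' does not hold → requirement n/a → met
8. controlled-substance inventory 688 days ago vs limit 730 → met
9. expired-stock purge 100 days ago vs limit 90 → not met
10. expired items on shelf 6 > 5 → not met
11. prescription-monitoring upload 94 days ago vs limit 90 → not met
Not met: 1, 9, 10, 11

1, 9, 10, 11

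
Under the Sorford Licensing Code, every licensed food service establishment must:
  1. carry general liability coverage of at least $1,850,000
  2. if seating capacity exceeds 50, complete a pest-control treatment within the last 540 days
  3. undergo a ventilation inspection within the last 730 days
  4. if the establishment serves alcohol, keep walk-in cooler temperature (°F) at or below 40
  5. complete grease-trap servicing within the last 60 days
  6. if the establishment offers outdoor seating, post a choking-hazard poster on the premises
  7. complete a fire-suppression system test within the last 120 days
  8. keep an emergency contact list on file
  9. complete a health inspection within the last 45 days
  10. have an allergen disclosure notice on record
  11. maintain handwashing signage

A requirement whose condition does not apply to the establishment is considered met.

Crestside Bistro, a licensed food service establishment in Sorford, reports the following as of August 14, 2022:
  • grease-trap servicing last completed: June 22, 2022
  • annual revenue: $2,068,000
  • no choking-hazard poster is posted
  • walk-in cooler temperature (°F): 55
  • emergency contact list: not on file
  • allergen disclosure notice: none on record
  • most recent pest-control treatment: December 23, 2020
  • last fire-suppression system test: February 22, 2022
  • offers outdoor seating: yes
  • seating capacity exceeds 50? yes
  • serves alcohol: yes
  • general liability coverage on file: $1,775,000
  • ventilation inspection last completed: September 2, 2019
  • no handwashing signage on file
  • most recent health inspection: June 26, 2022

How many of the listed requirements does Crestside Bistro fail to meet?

1. general liability coverage $1,775,000 < $1,850,000 → not met
2. condition 'seating capacity exceeds 50' holds; pest-control treatment 599 days ago vs limit 540 → not met
3. ventilation inspection 1077 days ago vs limit 730 → not met
4. condition 'serves alcohol' holds; walk-in cooler temperature (°F) 55 > 40 → not met
5. grease-trap servicing 53 days ago vs limit 60 → met
6. condition 'offers outdoor seating' holds; choking-hazard poster absent → not met
7. fire-suppression system test 173 days ago vs limit 120 → not met
8. emergency contact list absent → not met
9. health inspection 49 days ago vs limit 45 → not met
10. allergen disclosure notice absent → not met
11. handwashing signage absent → not met
Not met: 10 of 11

10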